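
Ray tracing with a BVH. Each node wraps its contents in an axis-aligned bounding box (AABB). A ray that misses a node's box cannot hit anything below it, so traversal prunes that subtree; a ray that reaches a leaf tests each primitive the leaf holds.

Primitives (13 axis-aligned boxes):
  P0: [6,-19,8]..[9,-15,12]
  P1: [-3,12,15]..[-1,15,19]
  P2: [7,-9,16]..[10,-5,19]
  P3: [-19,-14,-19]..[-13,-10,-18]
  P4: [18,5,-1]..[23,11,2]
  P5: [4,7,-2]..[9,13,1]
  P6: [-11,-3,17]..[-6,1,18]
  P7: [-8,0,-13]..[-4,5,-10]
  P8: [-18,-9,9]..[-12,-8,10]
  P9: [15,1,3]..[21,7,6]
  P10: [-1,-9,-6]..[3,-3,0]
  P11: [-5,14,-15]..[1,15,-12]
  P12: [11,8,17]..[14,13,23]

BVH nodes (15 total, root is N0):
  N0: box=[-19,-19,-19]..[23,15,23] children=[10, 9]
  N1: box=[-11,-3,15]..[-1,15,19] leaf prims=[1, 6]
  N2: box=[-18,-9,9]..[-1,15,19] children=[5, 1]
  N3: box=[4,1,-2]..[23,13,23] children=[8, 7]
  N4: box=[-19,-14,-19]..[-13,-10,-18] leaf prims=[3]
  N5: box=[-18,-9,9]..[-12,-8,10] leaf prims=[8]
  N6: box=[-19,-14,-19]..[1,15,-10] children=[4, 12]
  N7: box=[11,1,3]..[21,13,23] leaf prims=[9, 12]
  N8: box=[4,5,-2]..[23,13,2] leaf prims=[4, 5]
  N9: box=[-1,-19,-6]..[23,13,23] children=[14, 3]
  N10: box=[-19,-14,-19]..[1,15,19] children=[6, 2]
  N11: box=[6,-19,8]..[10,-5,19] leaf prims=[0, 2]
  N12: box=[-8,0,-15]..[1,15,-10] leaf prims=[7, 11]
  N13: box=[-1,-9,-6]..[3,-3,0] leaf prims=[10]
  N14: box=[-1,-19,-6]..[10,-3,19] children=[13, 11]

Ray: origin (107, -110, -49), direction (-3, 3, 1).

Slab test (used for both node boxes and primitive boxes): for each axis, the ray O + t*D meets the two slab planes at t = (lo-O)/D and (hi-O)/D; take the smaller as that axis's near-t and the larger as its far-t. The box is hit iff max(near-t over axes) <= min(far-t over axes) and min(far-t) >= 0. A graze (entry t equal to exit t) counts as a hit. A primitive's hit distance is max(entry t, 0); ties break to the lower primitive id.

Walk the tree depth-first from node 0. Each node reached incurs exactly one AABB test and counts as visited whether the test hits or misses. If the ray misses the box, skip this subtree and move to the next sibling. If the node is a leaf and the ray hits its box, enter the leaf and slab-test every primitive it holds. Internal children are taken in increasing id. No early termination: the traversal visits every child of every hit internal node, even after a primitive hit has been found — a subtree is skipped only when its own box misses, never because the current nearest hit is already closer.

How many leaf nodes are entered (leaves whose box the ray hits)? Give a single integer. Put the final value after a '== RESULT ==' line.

Traverse from the root:
N0 x:[28,42] y:[91/3,125/3] z:[30,72] -> hit [91/3,125/3], descend [9, 10]
  N9 x:[28,36] y:[91/3,41] z:[43,72] -> miss, prune
  N10 x:[106/3,42] y:[32,125/3] z:[30,68] -> hit [106/3,125/3], descend [2, 6]
    N2 x:[36,125/3] y:[101/3,125/3] z:[58,68] -> miss, prune
    N6 x:[106/3,42] y:[32,125/3] z:[30,39] -> hit [106/3,39], descend [4, 12]
      N4 x:[40,42] y:[32,100/3] z:[30,31] -> miss, prune
      N12 x:[106/3,115/3] y:[110/3,125/3] z:[34,39] -> hit [110/3,115/3] leaf, test {P7@t=37, P11(miss)}

7 AABB tests over nodes [0, 9, 10, 2, 6, 4, 12]; 1 leaf entered; closest P7.

== RESULT ==
1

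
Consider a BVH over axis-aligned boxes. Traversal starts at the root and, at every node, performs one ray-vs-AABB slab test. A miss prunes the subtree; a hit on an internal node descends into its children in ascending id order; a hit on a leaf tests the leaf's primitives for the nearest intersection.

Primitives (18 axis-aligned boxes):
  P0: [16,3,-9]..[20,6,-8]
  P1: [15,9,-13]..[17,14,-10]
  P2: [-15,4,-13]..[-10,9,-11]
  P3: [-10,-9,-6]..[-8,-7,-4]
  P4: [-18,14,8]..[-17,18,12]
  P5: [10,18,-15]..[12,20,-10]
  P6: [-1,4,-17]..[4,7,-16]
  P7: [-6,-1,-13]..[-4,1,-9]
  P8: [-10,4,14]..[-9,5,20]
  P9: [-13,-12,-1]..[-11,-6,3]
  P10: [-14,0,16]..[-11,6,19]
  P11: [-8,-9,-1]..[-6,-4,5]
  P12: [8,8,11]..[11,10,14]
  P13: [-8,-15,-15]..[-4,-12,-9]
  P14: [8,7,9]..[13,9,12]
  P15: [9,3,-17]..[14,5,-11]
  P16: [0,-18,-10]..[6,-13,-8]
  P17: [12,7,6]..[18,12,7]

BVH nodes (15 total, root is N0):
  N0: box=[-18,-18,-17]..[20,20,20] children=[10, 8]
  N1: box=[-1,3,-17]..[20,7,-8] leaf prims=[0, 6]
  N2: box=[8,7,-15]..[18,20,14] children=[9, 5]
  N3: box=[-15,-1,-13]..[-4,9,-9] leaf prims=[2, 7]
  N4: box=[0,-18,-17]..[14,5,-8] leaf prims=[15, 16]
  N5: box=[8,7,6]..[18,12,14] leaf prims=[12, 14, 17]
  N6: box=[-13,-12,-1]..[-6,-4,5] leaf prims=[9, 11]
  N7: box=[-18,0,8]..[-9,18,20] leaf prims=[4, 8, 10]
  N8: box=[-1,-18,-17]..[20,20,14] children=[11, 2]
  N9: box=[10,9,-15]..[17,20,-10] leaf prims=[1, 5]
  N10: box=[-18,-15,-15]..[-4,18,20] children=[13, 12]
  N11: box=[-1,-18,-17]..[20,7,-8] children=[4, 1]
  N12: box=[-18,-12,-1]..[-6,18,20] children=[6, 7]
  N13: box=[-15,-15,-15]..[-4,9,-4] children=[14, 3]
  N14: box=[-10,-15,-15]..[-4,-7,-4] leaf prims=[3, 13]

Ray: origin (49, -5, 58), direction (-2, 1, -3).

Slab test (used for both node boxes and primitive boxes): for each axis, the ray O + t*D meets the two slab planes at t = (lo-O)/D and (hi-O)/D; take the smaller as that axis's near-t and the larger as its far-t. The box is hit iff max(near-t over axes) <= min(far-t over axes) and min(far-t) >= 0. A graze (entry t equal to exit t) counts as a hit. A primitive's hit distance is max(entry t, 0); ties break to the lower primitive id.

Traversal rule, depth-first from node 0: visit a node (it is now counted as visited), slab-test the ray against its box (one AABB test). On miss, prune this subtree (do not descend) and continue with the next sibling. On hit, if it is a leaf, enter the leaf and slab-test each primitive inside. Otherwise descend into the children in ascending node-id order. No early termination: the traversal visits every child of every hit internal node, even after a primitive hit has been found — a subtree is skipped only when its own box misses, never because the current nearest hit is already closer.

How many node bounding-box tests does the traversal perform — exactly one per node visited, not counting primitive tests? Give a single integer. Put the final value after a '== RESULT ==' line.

Trace the traversal:
N0 x:[29/2,67/2] y:[-13,25] z:[38/3,25] -> hit [29/2,25], descend [8, 10]
  N8 x:[29/2,25] y:[-13,25] z:[44/3,25] -> hit [44/3,25], descend [2, 11]
    N2 x:[31/2,41/2] y:[12,25] z:[44/3,73/3] -> hit [31/2,41/2], descend [5, 9]
      N5 x:[31/2,41/2] y:[12,17] z:[44/3,52/3] -> hit [31/2,17] leaf, test {P12(miss), P14(miss), P17@t=17}
      N9 x:[16,39/2] y:[14,25] z:[68/3,73/3] -> miss, prune
    N11 x:[29/2,25] y:[-13,12] z:[22,25] -> miss, prune
  N10 x:[53/2,67/2] y:[-10,23] z:[38/3,73/3] -> miss, prune

Summary -> nodes [0, 8, 2, 5, 9, 11, 10]; box-tests=7; leaf-entries=1; first=P17

== RESULT ==
7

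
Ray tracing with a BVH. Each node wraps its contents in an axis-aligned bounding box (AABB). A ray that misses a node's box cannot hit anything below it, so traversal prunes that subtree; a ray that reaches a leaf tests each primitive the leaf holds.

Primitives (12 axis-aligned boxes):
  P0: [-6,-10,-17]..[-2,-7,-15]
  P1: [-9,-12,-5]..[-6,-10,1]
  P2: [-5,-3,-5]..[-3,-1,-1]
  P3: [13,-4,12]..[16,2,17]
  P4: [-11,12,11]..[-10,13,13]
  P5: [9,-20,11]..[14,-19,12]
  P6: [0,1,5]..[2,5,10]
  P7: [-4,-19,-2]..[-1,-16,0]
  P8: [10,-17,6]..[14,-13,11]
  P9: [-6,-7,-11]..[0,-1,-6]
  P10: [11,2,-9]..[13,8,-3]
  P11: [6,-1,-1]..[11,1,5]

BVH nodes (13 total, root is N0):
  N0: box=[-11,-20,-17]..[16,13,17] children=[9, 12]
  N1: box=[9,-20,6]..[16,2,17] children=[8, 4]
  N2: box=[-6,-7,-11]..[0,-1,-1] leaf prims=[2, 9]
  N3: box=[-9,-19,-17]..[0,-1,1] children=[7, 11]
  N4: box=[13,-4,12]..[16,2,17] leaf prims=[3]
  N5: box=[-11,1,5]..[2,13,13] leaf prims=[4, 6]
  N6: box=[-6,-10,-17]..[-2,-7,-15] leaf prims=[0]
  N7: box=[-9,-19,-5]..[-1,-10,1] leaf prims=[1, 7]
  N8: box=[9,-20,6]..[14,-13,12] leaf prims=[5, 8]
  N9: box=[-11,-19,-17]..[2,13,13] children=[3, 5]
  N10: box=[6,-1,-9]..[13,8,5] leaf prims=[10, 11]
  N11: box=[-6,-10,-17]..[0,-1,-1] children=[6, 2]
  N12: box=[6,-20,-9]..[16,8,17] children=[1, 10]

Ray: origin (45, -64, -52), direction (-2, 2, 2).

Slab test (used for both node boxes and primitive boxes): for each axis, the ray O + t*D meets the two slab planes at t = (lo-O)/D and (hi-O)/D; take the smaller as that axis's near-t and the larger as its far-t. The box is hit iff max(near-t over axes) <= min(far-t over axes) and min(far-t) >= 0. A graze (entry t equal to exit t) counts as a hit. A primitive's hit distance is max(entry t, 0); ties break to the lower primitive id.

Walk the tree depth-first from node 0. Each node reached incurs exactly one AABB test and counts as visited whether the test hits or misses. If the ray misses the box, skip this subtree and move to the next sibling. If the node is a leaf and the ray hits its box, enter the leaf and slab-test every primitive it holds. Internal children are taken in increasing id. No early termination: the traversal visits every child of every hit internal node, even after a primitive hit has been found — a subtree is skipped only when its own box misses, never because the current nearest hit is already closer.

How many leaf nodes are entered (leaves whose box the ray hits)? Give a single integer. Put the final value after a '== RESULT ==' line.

Walk:
N0 x:[29/2,28] y:[22,77/2] z:[35/2,69/2] -> hit [22,28], descend [9, 12]
  N9 x:[43/2,28] y:[45/2,77/2] z:[35/2,65/2] -> hit [45/2,28], descend [3, 5]
    N3 x:[45/2,27] y:[45/2,63/2] z:[35/2,53/2] -> hit [45/2,53/2], descend [7, 11]
      N7 x:[23,27] y:[45/2,27] z:[47/2,53/2] -> hit [47/2,53/2] leaf, test {P1@t=26, P7(miss)}
      N11 x:[45/2,51/2] y:[27,63/2] z:[35/2,51/2] -> miss, prune
    N5 x:[43/2,28] y:[65/2,77/2] z:[57/2,65/2] -> miss, prune
  N12 x:[29/2,39/2] y:[22,36] z:[43/2,69/2] -> miss, prune

Summary -> nodes [0, 9, 3, 7, 11, 5, 12]; box-tests=7; leaf-entries=1; first=P1

== RESULT ==
1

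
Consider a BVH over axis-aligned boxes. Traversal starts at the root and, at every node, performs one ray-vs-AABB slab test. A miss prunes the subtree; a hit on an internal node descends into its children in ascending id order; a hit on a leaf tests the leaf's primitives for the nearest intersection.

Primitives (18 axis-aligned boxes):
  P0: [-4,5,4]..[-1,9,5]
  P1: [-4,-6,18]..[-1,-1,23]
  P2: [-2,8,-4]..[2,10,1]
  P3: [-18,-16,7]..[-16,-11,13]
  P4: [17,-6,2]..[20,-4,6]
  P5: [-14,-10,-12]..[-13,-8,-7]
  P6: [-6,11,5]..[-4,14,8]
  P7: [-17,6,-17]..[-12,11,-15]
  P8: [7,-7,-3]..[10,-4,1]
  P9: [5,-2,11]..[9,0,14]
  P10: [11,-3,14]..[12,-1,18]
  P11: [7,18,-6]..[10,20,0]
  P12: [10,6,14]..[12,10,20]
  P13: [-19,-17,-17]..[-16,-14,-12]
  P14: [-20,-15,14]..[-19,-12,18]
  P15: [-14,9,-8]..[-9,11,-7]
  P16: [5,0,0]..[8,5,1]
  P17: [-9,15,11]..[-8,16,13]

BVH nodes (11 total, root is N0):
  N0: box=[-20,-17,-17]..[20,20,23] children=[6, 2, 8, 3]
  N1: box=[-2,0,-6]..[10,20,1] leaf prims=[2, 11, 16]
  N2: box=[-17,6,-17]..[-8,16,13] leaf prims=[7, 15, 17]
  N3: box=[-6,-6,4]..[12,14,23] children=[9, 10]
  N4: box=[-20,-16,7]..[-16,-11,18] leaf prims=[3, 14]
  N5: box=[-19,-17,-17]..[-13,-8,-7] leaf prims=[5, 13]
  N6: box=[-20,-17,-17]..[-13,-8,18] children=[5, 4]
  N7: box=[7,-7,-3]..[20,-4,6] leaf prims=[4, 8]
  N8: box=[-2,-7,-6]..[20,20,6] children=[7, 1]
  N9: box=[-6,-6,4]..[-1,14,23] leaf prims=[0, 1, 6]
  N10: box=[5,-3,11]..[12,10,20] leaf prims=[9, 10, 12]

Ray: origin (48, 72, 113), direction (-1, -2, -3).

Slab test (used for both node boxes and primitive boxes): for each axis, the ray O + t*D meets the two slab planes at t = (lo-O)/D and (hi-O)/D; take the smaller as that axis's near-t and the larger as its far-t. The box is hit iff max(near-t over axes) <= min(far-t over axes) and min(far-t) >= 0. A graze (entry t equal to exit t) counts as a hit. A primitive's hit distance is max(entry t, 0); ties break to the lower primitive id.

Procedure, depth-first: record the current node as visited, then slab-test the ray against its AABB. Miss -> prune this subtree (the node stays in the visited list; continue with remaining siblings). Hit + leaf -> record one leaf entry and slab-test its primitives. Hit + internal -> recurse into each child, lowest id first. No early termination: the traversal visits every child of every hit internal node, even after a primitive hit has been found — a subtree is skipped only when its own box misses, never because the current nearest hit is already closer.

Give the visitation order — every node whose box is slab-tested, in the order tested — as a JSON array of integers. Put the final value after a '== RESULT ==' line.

Trace the traversal:
N0 x:[28,68] y:[26,89/2] z:[30,130/3] -> hit [30,130/3], descend [2, 3, 6, 8]
  N2 x:[56,65] y:[28,33] z:[100/3,130/3] -> miss, prune
  N3 x:[36,54] y:[29,39] z:[30,109/3] -> hit [36,109/3], descend [9, 10]
    N9 x:[49,54] y:[29,39] z:[30,109/3] -> miss, prune
    N10 x:[36,43] y:[31,75/2] z:[31,34] -> miss, prune
  N6 x:[61,68] y:[40,89/2] z:[95/3,130/3] -> miss, prune
  N8 x:[28,50] y:[26,79/2] z:[107/3,119/3] -> hit [107/3,79/2], descend [1, 7]
    N1 x:[38,50] y:[26,36] z:[112/3,119/3] -> miss, prune
    N7 x:[28,41] y:[38,79/2] z:[107/3,116/3] -> hit [38,116/3] leaf, test {P4(miss), P8@t=38}

Visited [0, 2, 3, 9, 10, 6, 8, 1, 7]. Tests: 9 box, 1 leaf. Nearest: P8.

== RESULT ==
[0, 2, 3, 9, 10, 6, 8, 1, 7]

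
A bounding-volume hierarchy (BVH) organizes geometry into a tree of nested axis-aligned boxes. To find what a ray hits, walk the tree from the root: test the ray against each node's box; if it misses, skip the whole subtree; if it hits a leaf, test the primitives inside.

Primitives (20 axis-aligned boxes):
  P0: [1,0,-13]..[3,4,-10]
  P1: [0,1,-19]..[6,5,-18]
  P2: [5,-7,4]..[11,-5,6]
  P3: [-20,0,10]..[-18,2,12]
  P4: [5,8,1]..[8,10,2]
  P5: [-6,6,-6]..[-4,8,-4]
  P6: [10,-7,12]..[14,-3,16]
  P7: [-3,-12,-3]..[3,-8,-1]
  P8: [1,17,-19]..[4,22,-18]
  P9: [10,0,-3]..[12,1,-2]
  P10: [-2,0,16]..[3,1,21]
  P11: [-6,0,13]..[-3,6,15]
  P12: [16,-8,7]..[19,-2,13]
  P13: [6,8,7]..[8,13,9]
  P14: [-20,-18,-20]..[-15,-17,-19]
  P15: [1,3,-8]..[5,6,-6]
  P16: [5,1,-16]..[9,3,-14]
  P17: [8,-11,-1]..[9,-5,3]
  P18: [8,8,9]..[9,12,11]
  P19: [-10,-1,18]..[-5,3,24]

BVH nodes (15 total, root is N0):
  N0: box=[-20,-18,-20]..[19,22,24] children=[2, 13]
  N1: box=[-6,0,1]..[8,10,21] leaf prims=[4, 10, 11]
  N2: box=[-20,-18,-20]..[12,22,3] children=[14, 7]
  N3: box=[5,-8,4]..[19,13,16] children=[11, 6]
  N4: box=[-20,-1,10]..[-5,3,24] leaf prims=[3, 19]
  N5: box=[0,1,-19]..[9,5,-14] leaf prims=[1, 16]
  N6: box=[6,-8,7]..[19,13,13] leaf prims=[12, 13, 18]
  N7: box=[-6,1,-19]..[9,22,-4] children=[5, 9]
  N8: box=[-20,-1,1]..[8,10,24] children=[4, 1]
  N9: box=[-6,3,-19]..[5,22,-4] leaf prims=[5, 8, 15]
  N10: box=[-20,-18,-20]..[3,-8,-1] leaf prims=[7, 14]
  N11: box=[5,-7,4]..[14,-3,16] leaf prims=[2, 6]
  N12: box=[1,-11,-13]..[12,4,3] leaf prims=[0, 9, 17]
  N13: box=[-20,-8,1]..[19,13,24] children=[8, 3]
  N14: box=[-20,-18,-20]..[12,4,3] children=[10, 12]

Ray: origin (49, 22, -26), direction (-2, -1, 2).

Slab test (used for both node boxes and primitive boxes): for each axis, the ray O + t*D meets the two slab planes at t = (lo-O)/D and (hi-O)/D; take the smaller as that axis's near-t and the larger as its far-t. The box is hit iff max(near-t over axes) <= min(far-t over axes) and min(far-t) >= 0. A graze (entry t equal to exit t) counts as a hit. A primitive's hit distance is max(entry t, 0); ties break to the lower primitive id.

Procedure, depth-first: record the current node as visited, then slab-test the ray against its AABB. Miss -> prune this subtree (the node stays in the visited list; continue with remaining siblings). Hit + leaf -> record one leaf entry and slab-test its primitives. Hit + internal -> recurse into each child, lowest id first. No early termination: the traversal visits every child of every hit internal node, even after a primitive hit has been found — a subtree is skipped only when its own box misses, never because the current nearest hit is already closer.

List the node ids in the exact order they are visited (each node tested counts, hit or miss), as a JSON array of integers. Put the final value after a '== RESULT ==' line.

Traverse from the root:
N0 x:[15,69/2] y:[0,40] z:[3,25] -> hit [15,25], descend [2, 13]
  N2 x:[37/2,69/2] y:[0,40] z:[3,29/2] -> miss, prune
  N13 x:[15,69/2] y:[9,30] z:[27/2,25] -> hit [15,25], descend [3, 8]
    N3 x:[15,22] y:[9,30] z:[15,21] -> hit [15,21], descend [6, 11]
      N6 x:[15,43/2] y:[9,30] z:[33/2,39/2] -> hit [33/2,39/2] leaf, test {P12(miss), P13(miss), P18(miss)}
      N11 x:[35/2,22] y:[25,29] z:[15,21] -> miss, prune
    N8 x:[41/2,69/2] y:[12,23] z:[27/2,25] -> hit [41/2,23], descend [1, 4]
      N1 x:[41/2,55/2] y:[12,22] z:[27/2,47/2] -> hit [41/2,22] leaf, test {P4(miss), P10(miss), P11(miss)}
      N4 x:[27,69/2] y:[19,23] z:[18,25] -> miss, prune

9 AABB tests over nodes [0, 2, 13, 3, 6, 11, 8, 1, 4]; 2 leaves entered; closest miss.

== RESULT ==
[0, 2, 13, 3, 6, 11, 8, 1, 4]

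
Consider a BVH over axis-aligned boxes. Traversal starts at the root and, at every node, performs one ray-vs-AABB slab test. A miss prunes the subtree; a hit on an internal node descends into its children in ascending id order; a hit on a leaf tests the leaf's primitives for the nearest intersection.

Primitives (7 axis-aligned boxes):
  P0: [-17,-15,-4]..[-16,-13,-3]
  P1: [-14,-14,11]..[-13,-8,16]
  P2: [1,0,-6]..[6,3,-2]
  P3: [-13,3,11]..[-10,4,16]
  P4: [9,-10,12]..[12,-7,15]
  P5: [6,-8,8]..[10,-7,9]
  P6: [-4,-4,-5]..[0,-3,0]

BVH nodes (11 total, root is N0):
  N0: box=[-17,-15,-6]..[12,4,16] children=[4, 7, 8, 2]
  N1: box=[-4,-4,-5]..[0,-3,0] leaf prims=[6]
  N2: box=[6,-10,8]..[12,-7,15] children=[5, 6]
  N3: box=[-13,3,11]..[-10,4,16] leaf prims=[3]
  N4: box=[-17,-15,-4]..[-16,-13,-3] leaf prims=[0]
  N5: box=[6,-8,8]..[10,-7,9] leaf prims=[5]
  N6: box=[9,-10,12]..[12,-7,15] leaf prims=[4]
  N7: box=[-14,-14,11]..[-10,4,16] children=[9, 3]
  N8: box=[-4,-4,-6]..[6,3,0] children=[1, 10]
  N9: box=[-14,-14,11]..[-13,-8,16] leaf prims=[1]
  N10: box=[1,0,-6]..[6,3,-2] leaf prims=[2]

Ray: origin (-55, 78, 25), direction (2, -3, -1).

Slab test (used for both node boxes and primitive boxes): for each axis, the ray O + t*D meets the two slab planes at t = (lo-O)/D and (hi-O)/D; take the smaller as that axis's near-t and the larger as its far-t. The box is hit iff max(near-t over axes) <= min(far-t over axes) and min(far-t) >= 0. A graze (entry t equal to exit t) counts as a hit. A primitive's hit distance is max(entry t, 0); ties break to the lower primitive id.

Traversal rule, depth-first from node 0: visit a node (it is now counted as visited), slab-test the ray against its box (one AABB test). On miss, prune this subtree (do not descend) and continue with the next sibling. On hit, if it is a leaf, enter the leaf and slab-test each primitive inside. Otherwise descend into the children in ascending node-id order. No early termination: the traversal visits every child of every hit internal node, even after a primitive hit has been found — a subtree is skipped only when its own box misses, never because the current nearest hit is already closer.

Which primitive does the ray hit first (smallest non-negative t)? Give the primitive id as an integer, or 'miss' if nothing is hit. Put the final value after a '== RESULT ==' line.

Traverse from the root:
N0 x:[19,67/2] y:[74/3,31] z:[9,31] -> hit [74/3,31], descend [2, 4, 7, 8]
  N2 x:[61/2,67/2] y:[85/3,88/3] z:[10,17] -> miss, prune
  N4 x:[19,39/2] y:[91/3,31] z:[28,29] -> miss, prune
  N7 x:[41/2,45/2] y:[74/3,92/3] z:[9,14] -> miss, prune
  N8 x:[51/2,61/2] y:[25,82/3] z:[25,31] -> hit [51/2,82/3], descend [1, 10]
    N1 x:[51/2,55/2] y:[27,82/3] z:[25,30] -> hit [27,82/3] leaf, test {P6@t=27}
    N10 x:[28,61/2] y:[25,26] z:[27,31] -> miss, prune

7 AABB tests over nodes [0, 2, 4, 7, 8, 1, 10]; 1 leaf entered; closest P6.

== RESULT ==
6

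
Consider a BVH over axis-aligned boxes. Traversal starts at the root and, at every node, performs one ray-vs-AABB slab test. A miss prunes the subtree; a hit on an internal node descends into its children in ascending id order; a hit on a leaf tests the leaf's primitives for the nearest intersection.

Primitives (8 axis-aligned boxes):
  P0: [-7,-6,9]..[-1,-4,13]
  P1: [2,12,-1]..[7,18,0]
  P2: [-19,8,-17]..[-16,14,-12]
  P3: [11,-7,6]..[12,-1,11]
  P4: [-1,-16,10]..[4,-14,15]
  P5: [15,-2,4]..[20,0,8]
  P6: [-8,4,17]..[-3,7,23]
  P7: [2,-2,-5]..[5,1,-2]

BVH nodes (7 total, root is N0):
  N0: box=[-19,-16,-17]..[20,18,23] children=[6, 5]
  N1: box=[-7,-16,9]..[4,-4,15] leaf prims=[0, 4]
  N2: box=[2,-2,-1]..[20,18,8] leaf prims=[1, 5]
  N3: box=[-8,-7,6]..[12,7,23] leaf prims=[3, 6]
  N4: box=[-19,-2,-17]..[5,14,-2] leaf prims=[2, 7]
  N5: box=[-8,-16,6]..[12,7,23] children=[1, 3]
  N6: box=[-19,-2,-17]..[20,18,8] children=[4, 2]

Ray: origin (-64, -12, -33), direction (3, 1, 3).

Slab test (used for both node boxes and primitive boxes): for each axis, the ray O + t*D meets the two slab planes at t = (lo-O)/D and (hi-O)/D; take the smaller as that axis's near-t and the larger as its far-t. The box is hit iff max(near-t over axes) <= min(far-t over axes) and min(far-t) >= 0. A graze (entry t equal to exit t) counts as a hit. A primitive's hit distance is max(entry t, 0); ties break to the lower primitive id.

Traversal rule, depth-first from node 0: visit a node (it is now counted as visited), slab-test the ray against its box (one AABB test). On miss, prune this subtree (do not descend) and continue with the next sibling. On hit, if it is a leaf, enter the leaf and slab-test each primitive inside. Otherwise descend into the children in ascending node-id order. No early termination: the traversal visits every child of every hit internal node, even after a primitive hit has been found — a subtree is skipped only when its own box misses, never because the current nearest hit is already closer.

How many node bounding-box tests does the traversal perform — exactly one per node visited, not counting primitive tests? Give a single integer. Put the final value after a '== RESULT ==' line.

Walk:
N0 x:[15,28] y:[-4,30] z:[16/3,56/3] -> hit [15,56/3], descend [5, 6]
  N5 x:[56/3,76/3] y:[-4,19] z:[13,56/3] -> hit [56/3,56/3], descend [1, 3]
    N1 x:[19,68/3] y:[-4,8] z:[14,16] -> miss, prune
    N3 x:[56/3,76/3] y:[5,19] z:[13,56/3] -> hit [56/3,56/3] leaf, test {P3(miss), P6@t=56/3}
  N6 x:[15,28] y:[10,30] z:[16/3,41/3] -> miss, prune

Visited [0, 5, 1, 3, 6]. Tests: 5 box, 1 leaf. Nearest: P6.

== RESULT ==
5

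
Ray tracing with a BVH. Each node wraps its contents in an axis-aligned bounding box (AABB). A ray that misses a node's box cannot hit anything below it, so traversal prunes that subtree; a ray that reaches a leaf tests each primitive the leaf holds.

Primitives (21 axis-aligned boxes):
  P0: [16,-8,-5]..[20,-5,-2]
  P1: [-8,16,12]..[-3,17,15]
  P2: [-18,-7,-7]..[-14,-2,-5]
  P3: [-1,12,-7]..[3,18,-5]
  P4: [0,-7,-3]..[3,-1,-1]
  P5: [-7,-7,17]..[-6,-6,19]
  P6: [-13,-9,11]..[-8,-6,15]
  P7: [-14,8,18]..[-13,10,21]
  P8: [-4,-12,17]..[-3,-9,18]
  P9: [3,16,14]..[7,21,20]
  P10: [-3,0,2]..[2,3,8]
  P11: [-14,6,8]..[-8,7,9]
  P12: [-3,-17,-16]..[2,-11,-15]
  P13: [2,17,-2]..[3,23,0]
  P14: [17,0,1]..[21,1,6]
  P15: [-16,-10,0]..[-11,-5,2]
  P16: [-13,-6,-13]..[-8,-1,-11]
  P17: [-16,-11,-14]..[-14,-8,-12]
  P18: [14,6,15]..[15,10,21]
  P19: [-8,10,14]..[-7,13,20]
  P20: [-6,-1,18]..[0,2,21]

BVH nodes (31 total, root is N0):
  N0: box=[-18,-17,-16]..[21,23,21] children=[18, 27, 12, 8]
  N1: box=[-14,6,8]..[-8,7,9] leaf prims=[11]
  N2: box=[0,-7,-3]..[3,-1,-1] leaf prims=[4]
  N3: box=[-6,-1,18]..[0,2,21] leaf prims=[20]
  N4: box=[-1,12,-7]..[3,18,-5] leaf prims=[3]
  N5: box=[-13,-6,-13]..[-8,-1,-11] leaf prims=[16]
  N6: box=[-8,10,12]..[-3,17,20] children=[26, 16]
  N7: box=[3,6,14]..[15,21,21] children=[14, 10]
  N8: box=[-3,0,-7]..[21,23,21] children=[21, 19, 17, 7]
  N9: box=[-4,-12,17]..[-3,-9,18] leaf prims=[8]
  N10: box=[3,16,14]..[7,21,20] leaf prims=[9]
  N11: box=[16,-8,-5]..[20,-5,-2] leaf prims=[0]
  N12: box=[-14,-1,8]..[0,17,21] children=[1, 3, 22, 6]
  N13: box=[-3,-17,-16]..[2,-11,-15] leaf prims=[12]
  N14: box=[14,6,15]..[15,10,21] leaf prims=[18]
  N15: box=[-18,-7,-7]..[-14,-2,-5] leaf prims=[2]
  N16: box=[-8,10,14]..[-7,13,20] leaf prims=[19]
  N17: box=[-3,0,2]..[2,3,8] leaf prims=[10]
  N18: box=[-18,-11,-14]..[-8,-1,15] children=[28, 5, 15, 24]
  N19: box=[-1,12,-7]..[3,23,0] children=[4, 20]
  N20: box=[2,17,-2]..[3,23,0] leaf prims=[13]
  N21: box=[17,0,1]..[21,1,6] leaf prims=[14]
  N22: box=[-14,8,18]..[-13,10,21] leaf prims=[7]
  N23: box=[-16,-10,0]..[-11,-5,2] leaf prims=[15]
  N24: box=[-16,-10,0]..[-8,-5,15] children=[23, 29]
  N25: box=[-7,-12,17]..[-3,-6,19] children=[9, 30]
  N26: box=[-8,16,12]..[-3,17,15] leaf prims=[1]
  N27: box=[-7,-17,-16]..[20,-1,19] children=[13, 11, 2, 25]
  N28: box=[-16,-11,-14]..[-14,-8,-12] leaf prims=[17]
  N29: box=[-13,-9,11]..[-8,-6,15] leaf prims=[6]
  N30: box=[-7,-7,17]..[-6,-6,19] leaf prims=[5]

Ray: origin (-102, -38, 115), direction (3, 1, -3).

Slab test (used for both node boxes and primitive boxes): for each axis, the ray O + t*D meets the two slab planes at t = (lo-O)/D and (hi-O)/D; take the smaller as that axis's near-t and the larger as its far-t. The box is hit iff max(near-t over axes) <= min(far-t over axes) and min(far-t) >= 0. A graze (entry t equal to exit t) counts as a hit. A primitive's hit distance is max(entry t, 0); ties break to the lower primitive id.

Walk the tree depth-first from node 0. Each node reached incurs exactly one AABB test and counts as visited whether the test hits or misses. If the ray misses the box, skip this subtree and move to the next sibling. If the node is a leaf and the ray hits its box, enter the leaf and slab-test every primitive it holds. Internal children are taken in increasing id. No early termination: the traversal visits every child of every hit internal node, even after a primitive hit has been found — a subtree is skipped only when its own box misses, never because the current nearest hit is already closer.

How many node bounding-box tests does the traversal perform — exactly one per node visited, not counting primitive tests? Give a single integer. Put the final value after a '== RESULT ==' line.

Walk:
N0 x:[28,41] y:[21,61] z:[94/3,131/3] -> hit [94/3,41], descend [8, 12, 18, 27]
  N8 x:[33,41] y:[38,61] z:[94/3,122/3] -> hit [38,122/3], descend [7, 17, 19, 21]
    N7 x:[35,39] y:[44,59] z:[94/3,101/3] -> miss, prune
    N17 x:[33,104/3] y:[38,41] z:[107/3,113/3] -> miss, prune
    N19 x:[101/3,35] y:[50,61] z:[115/3,122/3] -> miss, prune
    N21 x:[119/3,41] y:[38,39] z:[109/3,38] -> miss, prune
  N12 x:[88/3,34] y:[37,55] z:[94/3,107/3] -> miss, prune
  N18 x:[28,94/3] y:[27,37] z:[100/3,43] -> miss, prune
  N27 x:[95/3,122/3] y:[21,37] z:[32,131/3] -> hit [32,37], descend [2, 11, 13, 25]
    N2 x:[34,35] y:[31,37] z:[116/3,118/3] -> miss, prune
    N11 x:[118/3,122/3] y:[30,33] z:[39,40] -> miss, prune
    N13 x:[33,104/3] y:[21,27] z:[130/3,131/3] -> miss, prune
    N25 x:[95/3,33] y:[26,32] z:[32,98/3] -> hit [32,32], descend [9, 30]
      N9 x:[98/3,33] y:[26,29] z:[97/3,98/3] -> miss, prune
      N30 x:[95/3,32] y:[31,32] z:[32,98/3] -> hit [32,32] leaf, test {P5@t=32}

order=[0, 8, 7, 17, 19, 21, 12, 18, 27, 2, 11, 13, 25, 9, 30]  |boxes|=15  |leaves|=1  hit=P5

== RESULT ==
15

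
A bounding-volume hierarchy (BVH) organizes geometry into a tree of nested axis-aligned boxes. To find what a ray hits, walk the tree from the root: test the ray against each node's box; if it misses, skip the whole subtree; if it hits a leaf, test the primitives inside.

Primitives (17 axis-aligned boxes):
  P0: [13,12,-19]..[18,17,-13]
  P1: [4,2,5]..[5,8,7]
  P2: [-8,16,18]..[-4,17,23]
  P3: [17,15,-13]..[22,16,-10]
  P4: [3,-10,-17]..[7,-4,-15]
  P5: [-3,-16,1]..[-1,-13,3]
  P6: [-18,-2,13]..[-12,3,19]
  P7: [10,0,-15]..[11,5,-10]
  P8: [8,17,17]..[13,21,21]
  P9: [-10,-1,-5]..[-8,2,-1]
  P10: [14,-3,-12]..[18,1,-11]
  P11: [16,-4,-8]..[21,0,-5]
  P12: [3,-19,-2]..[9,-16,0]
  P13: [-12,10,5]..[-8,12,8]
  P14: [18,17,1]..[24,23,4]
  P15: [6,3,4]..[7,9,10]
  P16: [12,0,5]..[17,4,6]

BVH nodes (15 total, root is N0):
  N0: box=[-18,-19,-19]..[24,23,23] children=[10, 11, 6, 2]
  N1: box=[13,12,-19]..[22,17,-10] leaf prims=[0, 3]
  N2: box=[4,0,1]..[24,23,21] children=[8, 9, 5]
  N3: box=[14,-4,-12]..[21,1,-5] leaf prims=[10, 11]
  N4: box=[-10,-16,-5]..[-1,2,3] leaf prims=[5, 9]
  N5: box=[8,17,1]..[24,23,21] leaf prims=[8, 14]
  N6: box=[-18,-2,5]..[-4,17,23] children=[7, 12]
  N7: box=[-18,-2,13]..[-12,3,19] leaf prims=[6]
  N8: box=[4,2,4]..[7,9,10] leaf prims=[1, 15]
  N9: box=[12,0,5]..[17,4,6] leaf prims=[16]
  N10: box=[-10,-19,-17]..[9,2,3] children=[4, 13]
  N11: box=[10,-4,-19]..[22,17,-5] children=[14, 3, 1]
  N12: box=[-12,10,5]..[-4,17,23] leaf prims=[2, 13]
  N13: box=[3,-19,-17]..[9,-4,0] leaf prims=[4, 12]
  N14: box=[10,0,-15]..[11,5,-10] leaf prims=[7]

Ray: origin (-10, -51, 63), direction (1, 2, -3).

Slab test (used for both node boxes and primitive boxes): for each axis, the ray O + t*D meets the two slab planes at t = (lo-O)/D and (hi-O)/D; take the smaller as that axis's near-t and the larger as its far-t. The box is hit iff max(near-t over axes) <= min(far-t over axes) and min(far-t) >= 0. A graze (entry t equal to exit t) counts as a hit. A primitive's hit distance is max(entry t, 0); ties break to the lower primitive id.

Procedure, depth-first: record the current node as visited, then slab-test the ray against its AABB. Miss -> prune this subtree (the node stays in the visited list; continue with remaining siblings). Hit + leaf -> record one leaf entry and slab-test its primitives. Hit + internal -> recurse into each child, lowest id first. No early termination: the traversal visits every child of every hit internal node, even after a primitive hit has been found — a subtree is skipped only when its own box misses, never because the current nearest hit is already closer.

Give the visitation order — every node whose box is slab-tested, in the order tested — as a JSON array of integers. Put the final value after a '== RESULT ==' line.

Traverse from the root:
N0 x:[-8,34] y:[16,37] z:[40/3,82/3] -> hit [16,82/3], descend [2, 6, 10, 11]
  N2 x:[14,34] y:[51/2,37] z:[14,62/3] -> miss, prune
  N6 x:[-8,6] y:[49/2,34] z:[40/3,58/3] -> miss, prune
  N10 x:[0,19] y:[16,53/2] z:[20,80/3] -> miss, prune
  N11 x:[20,32] y:[47/2,34] z:[68/3,82/3] -> hit [47/2,82/3], descend [1, 3, 14]
    N1 x:[23,32] y:[63/2,34] z:[73/3,82/3] -> miss, prune
    N3 x:[24,31] y:[47/2,26] z:[68/3,25] -> hit [24,25] leaf, test {P10@t=74/3, P11(miss)}
    N14 x:[20,21] y:[51/2,28] z:[73/3,26] -> miss, prune

Visited [0, 2, 6, 10, 11, 1, 3, 14]. Tests: 8 box, 1 leaf. Nearest: P10.

== RESULT ==
[0, 2, 6, 10, 11, 1, 3, 14]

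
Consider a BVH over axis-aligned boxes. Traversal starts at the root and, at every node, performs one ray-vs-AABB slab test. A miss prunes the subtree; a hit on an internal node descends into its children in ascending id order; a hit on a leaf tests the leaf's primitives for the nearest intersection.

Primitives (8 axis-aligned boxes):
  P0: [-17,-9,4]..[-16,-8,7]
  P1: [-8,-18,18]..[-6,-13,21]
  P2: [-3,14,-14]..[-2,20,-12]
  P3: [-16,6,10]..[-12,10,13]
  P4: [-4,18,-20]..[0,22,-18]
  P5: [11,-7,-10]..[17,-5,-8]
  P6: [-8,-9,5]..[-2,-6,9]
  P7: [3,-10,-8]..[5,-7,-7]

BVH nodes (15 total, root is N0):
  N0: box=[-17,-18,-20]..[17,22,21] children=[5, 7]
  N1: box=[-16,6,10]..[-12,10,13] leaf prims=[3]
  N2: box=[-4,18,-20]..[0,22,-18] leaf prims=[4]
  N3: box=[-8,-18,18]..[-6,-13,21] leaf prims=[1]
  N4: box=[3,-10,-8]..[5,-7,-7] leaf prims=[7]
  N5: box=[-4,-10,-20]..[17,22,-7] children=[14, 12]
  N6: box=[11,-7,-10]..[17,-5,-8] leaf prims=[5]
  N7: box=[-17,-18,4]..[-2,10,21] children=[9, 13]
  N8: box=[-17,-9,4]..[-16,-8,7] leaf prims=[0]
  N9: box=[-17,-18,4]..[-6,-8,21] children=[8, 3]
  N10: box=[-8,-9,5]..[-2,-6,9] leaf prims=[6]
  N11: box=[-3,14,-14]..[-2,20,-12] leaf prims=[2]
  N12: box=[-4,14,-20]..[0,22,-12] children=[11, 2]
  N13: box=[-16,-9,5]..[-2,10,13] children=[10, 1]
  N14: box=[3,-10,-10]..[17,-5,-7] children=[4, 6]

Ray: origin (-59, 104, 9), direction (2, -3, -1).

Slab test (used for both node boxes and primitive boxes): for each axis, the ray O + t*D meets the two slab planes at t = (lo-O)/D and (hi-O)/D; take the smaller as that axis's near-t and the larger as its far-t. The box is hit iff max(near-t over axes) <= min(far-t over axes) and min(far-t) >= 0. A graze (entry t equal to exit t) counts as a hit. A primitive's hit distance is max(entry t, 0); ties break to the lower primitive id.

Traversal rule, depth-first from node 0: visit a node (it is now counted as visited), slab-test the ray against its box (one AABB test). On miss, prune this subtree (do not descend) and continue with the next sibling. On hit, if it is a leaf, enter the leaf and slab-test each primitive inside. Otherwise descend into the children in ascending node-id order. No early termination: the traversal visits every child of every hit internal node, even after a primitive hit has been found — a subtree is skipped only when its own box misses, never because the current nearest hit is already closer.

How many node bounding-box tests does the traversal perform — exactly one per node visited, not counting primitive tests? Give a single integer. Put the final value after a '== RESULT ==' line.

Trace the traversal:
N0 x:[21,38] y:[82/3,122/3] z:[-12,29] -> hit [82/3,29], descend [5, 7]
  N5 x:[55/2,38] y:[82/3,38] z:[16,29] -> hit [55/2,29], descend [12, 14]
    N12 x:[55/2,59/2] y:[82/3,30] z:[21,29] -> hit [55/2,29], descend [2, 11]
      N2 x:[55/2,59/2] y:[82/3,86/3] z:[27,29] -> hit [55/2,86/3] leaf, test {P4@t=55/2}
      N11 x:[28,57/2] y:[28,30] z:[21,23] -> miss, prune
    N14 x:[31,38] y:[109/3,38] z:[16,19] -> miss, prune
  N7 x:[21,57/2] y:[94/3,122/3] z:[-12,5] -> miss, prune

7 AABB tests over nodes [0, 5, 12, 2, 11, 14, 7]; 1 leaf entered; closest P4.

== RESULT ==
7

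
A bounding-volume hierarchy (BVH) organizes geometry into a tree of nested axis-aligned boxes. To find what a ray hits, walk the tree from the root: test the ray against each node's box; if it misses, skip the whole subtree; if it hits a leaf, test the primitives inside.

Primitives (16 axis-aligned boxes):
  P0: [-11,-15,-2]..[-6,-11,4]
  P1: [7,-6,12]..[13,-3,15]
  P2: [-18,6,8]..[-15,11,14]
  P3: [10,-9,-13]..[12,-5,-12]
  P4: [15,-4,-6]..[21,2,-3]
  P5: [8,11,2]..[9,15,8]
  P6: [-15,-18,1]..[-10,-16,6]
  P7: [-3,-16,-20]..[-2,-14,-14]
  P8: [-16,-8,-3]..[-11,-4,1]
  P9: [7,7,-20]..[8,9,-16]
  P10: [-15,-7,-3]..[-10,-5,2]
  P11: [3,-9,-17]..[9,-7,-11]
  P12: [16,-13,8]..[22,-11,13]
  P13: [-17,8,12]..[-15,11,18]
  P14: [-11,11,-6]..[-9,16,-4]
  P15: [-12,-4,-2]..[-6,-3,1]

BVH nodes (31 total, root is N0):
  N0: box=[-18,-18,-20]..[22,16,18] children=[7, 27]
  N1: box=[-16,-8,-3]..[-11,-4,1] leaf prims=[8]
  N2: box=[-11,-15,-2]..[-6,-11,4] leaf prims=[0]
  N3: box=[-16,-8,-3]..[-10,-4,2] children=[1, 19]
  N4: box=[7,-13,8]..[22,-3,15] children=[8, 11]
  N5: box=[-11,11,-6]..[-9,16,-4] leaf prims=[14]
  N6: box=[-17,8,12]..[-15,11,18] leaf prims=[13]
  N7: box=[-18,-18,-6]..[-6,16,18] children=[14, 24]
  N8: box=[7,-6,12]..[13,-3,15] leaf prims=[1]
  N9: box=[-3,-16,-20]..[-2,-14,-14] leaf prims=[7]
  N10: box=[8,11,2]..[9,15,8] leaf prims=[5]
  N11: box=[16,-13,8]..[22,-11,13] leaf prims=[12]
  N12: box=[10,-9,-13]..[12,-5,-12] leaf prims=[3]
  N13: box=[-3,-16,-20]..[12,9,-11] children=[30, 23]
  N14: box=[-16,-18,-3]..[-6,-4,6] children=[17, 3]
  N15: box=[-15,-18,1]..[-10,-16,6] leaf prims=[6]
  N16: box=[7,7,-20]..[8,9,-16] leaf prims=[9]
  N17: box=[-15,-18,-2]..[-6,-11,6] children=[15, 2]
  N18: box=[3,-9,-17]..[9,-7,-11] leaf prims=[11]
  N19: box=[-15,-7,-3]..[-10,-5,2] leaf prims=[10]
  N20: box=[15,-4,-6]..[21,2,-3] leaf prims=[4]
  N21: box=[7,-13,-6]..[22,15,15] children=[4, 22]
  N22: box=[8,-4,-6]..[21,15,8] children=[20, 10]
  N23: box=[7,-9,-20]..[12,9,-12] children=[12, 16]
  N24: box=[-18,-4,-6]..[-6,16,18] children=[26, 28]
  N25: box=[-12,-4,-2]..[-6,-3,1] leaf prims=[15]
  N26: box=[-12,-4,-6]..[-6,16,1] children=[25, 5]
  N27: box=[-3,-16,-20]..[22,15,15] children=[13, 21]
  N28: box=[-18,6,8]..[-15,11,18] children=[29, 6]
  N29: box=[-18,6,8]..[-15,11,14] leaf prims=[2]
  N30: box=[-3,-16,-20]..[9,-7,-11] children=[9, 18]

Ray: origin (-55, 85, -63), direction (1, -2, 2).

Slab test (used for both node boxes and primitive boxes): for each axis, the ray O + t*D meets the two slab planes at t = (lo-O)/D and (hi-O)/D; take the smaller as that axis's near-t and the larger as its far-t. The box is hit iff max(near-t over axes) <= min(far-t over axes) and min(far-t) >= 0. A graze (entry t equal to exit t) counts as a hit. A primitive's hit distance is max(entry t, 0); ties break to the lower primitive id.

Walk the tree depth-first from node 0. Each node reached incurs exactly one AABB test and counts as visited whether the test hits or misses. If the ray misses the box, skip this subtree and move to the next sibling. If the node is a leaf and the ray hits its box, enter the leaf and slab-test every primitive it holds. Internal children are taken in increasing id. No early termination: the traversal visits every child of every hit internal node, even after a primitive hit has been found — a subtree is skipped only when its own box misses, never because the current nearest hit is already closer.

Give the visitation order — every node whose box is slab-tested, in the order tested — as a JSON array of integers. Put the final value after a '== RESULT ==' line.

Traverse from the root:
N0 x:[37,77] y:[69/2,103/2] z:[43/2,81/2] -> hit [37,81/2], descend [7, 27]
  N7 x:[37,49] y:[69/2,103/2] z:[57/2,81/2] -> hit [37,81/2], descend [14, 24]
    N14 x:[39,49] y:[89/2,103/2] z:[30,69/2] -> miss, prune
    N24 x:[37,49] y:[69/2,89/2] z:[57/2,81/2] -> hit [37,81/2], descend [26, 28]
      N26 x:[43,49] y:[69/2,89/2] z:[57/2,32] -> miss, prune
      N28 x:[37,40] y:[37,79/2] z:[71/2,81/2] -> hit [37,79/2], descend [6, 29]
        N6 x:[38,40] y:[37,77/2] z:[75/2,81/2] -> hit [38,77/2] leaf, test {P13@t=38}
        N29 x:[37,40] y:[37,79/2] z:[71/2,77/2] -> hit [37,77/2] leaf, test {P2@t=37}
  N27 x:[52,77] y:[35,101/2] z:[43/2,39] -> miss, prune

9 AABB tests over nodes [0, 7, 14, 24, 26, 28, 6, 29, 27]; 2 leaves entered; closest P2.

== RESULT ==
[0, 7, 14, 24, 26, 28, 6, 29, 27]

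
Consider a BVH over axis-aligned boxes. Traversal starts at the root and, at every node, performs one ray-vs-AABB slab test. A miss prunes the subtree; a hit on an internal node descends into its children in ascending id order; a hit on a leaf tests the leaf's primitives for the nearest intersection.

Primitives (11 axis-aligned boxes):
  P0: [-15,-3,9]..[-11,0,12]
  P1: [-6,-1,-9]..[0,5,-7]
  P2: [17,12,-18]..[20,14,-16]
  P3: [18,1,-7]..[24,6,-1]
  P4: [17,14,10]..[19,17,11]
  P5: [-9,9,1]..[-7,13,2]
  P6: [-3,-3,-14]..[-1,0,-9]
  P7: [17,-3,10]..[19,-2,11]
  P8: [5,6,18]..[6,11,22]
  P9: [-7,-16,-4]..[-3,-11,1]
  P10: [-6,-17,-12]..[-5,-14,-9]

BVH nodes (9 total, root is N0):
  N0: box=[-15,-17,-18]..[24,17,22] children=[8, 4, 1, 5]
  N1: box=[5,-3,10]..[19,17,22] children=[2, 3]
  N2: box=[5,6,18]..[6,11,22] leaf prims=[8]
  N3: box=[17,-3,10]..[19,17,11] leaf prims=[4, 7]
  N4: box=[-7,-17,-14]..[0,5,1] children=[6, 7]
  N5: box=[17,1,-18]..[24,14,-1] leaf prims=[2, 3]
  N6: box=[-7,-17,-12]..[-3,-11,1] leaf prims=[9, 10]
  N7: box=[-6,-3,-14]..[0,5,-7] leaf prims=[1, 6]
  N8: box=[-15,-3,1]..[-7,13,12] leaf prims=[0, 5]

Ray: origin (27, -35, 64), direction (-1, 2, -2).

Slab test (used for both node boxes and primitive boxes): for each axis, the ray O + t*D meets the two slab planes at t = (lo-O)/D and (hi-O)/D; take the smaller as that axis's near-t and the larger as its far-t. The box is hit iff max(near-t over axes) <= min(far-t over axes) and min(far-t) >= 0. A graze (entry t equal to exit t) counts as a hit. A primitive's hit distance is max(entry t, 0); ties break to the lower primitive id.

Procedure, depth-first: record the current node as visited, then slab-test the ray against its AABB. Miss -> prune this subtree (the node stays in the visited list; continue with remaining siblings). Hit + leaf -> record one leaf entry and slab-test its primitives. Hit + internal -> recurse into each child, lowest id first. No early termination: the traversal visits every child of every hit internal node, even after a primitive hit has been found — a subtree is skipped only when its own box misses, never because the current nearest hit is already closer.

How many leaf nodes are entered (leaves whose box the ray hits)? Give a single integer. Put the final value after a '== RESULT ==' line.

Trace the traversal:
N0 x:[3,42] y:[9,26] z:[21,41] -> hit [21,26], descend [1, 4, 5, 8]
  N1 x:[8,22] y:[16,26] z:[21,27] -> hit [21,22], descend [2, 3]
    N2 x:[21,22] y:[41/2,23] z:[21,23] -> hit [21,22] leaf, test {P8@t=21}
    N3 x:[8,10] y:[16,26] z:[53/2,27] -> miss, prune
  N4 x:[27,34] y:[9,20] z:[63/2,39] -> miss, prune
  N5 x:[3,10] y:[18,49/2] z:[65/2,41] -> miss, prune
  N8 x:[34,42] y:[16,24] z:[26,63/2] -> miss, prune

7 AABB tests over nodes [0, 1, 2, 3, 4, 5, 8]; 1 leaf entered; closest P8.

== RESULT ==
1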